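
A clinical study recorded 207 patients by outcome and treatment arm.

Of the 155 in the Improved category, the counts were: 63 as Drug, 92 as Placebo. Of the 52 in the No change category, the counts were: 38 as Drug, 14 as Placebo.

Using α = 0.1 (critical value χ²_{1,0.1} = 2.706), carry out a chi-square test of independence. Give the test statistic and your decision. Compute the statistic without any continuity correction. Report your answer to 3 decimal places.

16.392; reject H₀

Row totals: 155, 52. Column totals: 101, 106. Grand total N = 207.
Expected counts (row total × column total / N):
  Improved, Drug: 155×101/207 = 75.6280
  Improved, Placebo: 155×106/207 = 79.3720
  No change, Drug: 52×101/207 = 25.3720
  No change, Placebo: 52×106/207 = 26.6280
Contributions (O − E)²/E:
  (63 − 75.6280)²/75.6280 = 2.1086
  (92 − 79.3720)²/79.3720 = 2.0091
  (38 − 25.3720)²/25.3720 = 6.2851
  (14 − 26.6280)²/26.6280 = 5.9887
χ² = 2.1086 + 2.0091 + 6.2851 + 5.9887 = 16.392
df = (2−1)(2−1) = 1. Since 16.392 > 2.706, reject the null hypothesis of independence at α = 0.1.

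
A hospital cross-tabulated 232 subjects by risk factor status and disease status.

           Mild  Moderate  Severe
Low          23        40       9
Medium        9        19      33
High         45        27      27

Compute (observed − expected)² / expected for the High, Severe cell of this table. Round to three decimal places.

0.203

Row total (High) = 99; column total (Severe) = 69; N = 232.
Expected count E = 99 × 69 / 232 = 29.4440.
Contribution = (O − E)²/E = (27 − 29.4440)² / 29.4440 = 0.203.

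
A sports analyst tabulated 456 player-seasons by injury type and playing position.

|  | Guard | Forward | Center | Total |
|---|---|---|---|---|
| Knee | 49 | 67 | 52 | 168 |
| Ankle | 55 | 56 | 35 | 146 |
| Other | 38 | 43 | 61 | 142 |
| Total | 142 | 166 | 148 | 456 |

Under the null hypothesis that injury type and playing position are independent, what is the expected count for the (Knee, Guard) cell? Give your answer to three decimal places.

Row total (Knee) = 168; column total (Guard) = 142; grand total N = 456.
Expected count = (row total × column total) / N = 168 × 142 / 456 = 52.316.

52.316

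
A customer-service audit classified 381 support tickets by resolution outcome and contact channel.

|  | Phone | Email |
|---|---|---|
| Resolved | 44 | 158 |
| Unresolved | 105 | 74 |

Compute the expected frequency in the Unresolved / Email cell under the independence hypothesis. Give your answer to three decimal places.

Row total (Unresolved) = 179; column total (Email) = 232; grand total N = 381.
Expected count = (row total × column total) / N = 179 × 232 / 381 = 108.997.

108.997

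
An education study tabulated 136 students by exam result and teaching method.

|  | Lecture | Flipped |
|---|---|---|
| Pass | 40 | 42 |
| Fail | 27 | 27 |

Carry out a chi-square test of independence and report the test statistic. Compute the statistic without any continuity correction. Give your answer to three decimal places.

0.019

Row totals: 82, 54. Column totals: 67, 69. Grand total N = 136.
Expected counts (row total × column total / N):
  Pass, Lecture: 82×67/136 = 40.3971
  Pass, Flipped: 82×69/136 = 41.6029
  Fail, Lecture: 54×67/136 = 26.6029
  Fail, Flipped: 54×69/136 = 27.3971
Contributions (O − E)²/E:
  (40 − 40.3971)²/40.3971 = 0.0039
  (42 − 41.6029)²/41.6029 = 0.0038
  (27 − 26.6029)²/26.6029 = 0.0059
  (27 − 27.3971)²/27.3971 = 0.0058
χ² = 0.0039 + 0.0038 + 0.0059 + 0.0058 = 0.019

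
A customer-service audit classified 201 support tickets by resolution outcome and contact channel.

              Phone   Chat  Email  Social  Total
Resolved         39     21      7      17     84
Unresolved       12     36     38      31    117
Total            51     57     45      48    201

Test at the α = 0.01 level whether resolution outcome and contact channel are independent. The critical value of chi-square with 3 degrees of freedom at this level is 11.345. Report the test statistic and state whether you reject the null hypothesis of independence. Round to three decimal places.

39.322; reject H₀

Grand total N = 201.
Expected counts (row total × column total / N):
  Resolved, Phone: 84×51/201 = 21.31343
  Resolved, Chat: 84×57/201 = 23.82090
  Resolved, Email: 84×45/201 = 18.80597
  Resolved, Social: 84×48/201 = 20.05970
  Unresolved, Phone: 117×51/201 = 29.68657
  Unresolved, Chat: 117×57/201 = 33.17910
  Unresolved, Email: 117×45/201 = 26.19403
  Unresolved, Social: 117×48/201 = 27.94030
Contributions (O − E)²/E:
  (39 − 21.31343)²/21.31343 = 14.6769
  (21 − 23.82090)²/23.82090 = 0.3341
  (7 − 18.80597)²/18.80597 = 7.4115
  (17 − 20.05970)²/20.05970 = 0.4667
  (12 − 29.68657)²/29.68657 = 10.5372
  (36 − 33.17910)²/33.17910 = 0.2398
  (38 − 26.19403)²/26.19403 = 5.3211
  (31 − 27.94030)²/27.94030 = 0.3351
χ² = 14.6769 + 0.3341 + 7.4115 + 0.4667 + 10.5372 + 0.2398 + 5.3211 + 0.3351 = 39.322
df = (2−1)(4−1) = 3. Since 39.322 > 11.345, reject the null hypothesis of independence at α = 0.01.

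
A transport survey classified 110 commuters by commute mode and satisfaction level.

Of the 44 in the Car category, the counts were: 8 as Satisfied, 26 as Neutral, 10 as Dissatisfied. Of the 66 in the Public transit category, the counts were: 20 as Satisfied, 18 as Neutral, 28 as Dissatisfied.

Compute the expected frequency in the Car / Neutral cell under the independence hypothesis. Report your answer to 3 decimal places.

17.600

Row total (Car) = 44; column total (Neutral) = 44; grand total N = 110.
Expected count = (row total × column total) / N = 44 × 44 / 110 = 17.600.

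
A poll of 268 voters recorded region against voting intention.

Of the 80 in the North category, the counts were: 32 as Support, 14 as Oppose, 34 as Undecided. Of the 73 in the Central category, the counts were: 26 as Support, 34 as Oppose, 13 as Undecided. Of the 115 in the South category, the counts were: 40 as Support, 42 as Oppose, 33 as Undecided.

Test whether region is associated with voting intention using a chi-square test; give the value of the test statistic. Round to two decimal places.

Row totals: 80, 73, 115. Column totals: 98, 90, 80. Grand total N = 268.
Expected counts (row total × column total / N):
  North, Support: 80×98/268 = 29.254
  North, Oppose: 80×90/268 = 26.866
  North, Undecided: 80×80/268 = 23.881
  Central, Support: 73×98/268 = 26.694
  Central, Oppose: 73×90/268 = 24.515
  Central, Undecided: 73×80/268 = 21.791
  South, Support: 115×98/268 = 42.052
  South, Oppose: 115×90/268 = 38.619
  South, Undecided: 115×80/268 = 34.328
Contributions (O − E)²/E:
  (32 − 29.254)²/29.254 = 0.2578
  (14 − 26.866)²/26.866 = 6.1615
  (34 − 23.881)²/23.881 = 4.2877
  (26 − 26.694)²/26.694 = 0.0180
  (34 − 24.515)²/24.515 = 3.6698
  (13 − 21.791)²/21.791 = 3.5465
  (40 − 42.052)²/42.052 = 0.1001
  (42 − 38.619)²/38.619 = 0.2960
  (33 − 34.328)²/34.328 = 0.0514
χ² = 0.2578 + 6.1615 + 4.2877 + 0.0180 + 3.6698 + 3.5465 + 0.1001 + 0.2960 + 0.0514 = 18.39

18.39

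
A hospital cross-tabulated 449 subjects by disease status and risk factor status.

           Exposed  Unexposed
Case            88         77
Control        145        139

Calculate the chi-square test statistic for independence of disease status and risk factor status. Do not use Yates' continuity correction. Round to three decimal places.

Row totals: 165, 284. Column totals: 233, 216. Grand total N = 449.
Expected counts (row total × column total / N):
  Case, Exposed: 165×233/449 = 85.6236
  Case, Unexposed: 165×216/449 = 79.3764
  Control, Exposed: 284×233/449 = 147.3764
  Control, Unexposed: 284×216/449 = 136.6236
Contributions (O − E)²/E:
  (88 − 85.6236)²/85.6236 = 0.0660
  (77 − 79.3764)²/79.3764 = 0.0711
  (145 − 147.3764)²/147.3764 = 0.0383
  (139 − 136.6236)²/136.6236 = 0.0413
χ² = 0.0660 + 0.0711 + 0.0383 + 0.0413 = 0.217

0.217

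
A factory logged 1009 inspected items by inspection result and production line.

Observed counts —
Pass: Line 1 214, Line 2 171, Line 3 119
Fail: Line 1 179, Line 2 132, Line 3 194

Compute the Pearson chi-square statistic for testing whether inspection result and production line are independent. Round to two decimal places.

26.11

Row totals: 504, 505. Column totals: 393, 303, 313. Grand total N = 1009.
Expected counts (row total × column total / N):
  Pass, Line 1: 504×393/1009 = 196.3053
  Pass, Line 2: 504×303/1009 = 151.3499
  Pass, Line 3: 504×313/1009 = 156.3449
  Fail, Line 1: 505×393/1009 = 196.6947
  Fail, Line 2: 505×303/1009 = 151.6501
  Fail, Line 3: 505×313/1009 = 156.6551
Contributions (O − E)²/E:
  (214 − 196.3053)²/196.3053 = 1.5950
  (171 − 151.3499)²/151.3499 = 2.5512
  (119 − 156.3449)²/156.3449 = 8.9203
  (179 − 196.6947)²/196.6947 = 1.5918
  (132 − 151.6501)²/151.6501 = 2.5462
  (194 − 156.6551)²/156.6551 = 8.9026
χ² = 1.5950 + 2.5512 + 8.9203 + 1.5918 + 2.5462 + 8.9026 = 26.11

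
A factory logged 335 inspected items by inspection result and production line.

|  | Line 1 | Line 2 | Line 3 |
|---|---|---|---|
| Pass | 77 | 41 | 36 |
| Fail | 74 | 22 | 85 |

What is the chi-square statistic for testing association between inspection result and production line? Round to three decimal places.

Row totals: 154, 181. Column totals: 151, 63, 121. Grand total N = 335.
Expected counts (row total × column total / N):
  Pass, Line 1: 154×151/335 = 69.4149
  Pass, Line 2: 154×63/335 = 28.9612
  Pass, Line 3: 154×121/335 = 55.6239
  Fail, Line 1: 181×151/335 = 81.5851
  Fail, Line 2: 181×63/335 = 34.0388
  Fail, Line 3: 181×121/335 = 65.3761
Contributions (O − E)²/E:
  (77 − 69.4149)²/69.4149 = 0.8288
  (41 − 28.9612)²/28.9612 = 5.0044
  (36 − 55.6239)²/55.6239 = 6.9232
  (74 − 81.5851)²/81.5851 = 0.7052
  (22 − 34.0388)²/34.0388 = 4.2579
  (85 − 65.3761)²/65.3761 = 5.8905
χ² = 0.8288 + 5.0044 + 6.9232 + 0.7052 + 4.2579 + 5.8905 = 23.610

23.610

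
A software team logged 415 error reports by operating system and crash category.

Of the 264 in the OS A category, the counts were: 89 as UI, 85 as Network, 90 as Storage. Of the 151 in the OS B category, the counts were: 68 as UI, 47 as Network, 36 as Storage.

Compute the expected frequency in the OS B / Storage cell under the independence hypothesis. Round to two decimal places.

Row total (OS B) = 151; column total (Storage) = 126; grand total N = 415.
Expected count = (row total × column total) / N = 151 × 126 / 415 = 45.85.

45.85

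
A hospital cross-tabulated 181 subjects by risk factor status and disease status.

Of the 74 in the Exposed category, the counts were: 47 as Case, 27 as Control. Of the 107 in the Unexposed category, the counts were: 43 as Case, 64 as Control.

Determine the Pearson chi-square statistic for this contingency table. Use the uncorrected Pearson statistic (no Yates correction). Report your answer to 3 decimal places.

Row totals: 74, 107. Column totals: 90, 91. Grand total N = 181.
Expected counts (row total × column total / N):
  Exposed, Case: 74×90/181 = 36.7956
  Exposed, Control: 74×91/181 = 37.2044
  Unexposed, Case: 107×90/181 = 53.2044
  Unexposed, Control: 107×91/181 = 53.7956
Contributions (O − E)²/E:
  (47 − 36.7956)²/36.7956 = 2.8300
  (27 − 37.2044)²/37.2044 = 2.7989
  (43 − 53.2044)²/53.2044 = 1.9572
  (64 − 53.7956)²/53.7956 = 1.9357
χ² = 2.8300 + 2.7989 + 1.9572 + 1.9357 = 9.522

9.522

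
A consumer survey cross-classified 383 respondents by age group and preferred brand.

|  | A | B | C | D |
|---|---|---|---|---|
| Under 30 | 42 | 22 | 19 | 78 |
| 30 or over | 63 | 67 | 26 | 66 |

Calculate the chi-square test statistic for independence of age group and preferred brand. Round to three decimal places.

Row totals: 161, 222. Column totals: 105, 89, 45, 144. Grand total N = 383.
Expected counts (row total × column total / N):
  Under 30, A: 161×105/383 = 44.1384
  Under 30, B: 161×89/383 = 37.4125
  Under 30, C: 161×45/383 = 18.9164
  Under 30, D: 161×144/383 = 60.5326
  30 or over, A: 222×105/383 = 60.8616
  30 or over, B: 222×89/383 = 51.5875
  30 or over, C: 222×45/383 = 26.0836
  30 or over, D: 222×144/383 = 83.4674
Contributions (O − E)²/E:
  (42 − 44.1384)²/44.1384 = 0.1036
  (22 − 37.4125)²/37.4125 = 6.3494
  (19 − 18.9164)²/18.9164 = 0.0004
  (78 − 60.5326)²/60.5326 = 5.0404
  (63 − 60.8616)²/60.8616 = 0.0751
  (67 − 51.5875)²/51.5875 = 4.6047
  (26 − 26.0836)²/26.0836 = 0.0003
  (66 − 83.4674)²/83.4674 = 3.6554
χ² = 0.1036 + 6.3494 + 0.0004 + 5.0404 + 0.0751 + 4.6047 + 0.0003 + 3.6554 = 19.829

19.829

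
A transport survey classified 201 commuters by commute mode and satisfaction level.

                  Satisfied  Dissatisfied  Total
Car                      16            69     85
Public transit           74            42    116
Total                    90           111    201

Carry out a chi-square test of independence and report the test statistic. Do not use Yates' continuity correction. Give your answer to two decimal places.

40.12

Grand total N = 201.
Expected counts (row total × column total / N):
  Car, Satisfied: 85×90/201 = 38.060
  Car, Dissatisfied: 85×111/201 = 46.940
  Public transit, Satisfied: 116×90/201 = 51.940
  Public transit, Dissatisfied: 116×111/201 = 64.060
Contributions (O − E)²/E:
  (16 − 38.060)²/38.060 = 12.7862
  (69 − 46.940)²/46.940 = 10.3674
  (74 − 51.940)²/51.940 = 9.3693
  (42 − 64.060)²/64.060 = 7.5967
χ² = 12.7862 + 10.3674 + 9.3693 + 7.5967 = 40.12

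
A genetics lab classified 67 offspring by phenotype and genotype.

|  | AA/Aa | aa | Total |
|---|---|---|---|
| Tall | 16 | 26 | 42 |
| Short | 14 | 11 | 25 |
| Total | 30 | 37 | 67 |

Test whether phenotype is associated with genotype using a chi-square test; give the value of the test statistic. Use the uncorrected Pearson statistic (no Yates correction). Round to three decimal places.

Grand total N = 67.
Expected counts (row total × column total / N):
  Tall, AA/Aa: 42×30/67 = 18.8060
  Tall, aa: 42×37/67 = 23.1940
  Short, AA/Aa: 25×30/67 = 11.1940
  Short, aa: 25×37/67 = 13.8060
Contributions (O − E)²/E:
  (16 − 18.8060)²/18.8060 = 0.4187
  (26 − 23.1940)²/23.1940 = 0.3395
  (14 − 11.1940)²/11.1940 = 0.7034
  (11 − 13.8060)²/13.8060 = 0.5703
χ² = 0.4187 + 0.3395 + 0.7034 + 0.5703 = 2.032

2.032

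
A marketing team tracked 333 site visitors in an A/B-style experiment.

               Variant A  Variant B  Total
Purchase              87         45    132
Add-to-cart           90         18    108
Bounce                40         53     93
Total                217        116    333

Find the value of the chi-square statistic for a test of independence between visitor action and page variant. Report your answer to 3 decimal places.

35.845

Grand total N = 333.
Expected counts (row total × column total / N):
  Purchase, Variant A: 132×217/333 = 86.0180
  Purchase, Variant B: 132×116/333 = 45.9820
  Add-to-cart, Variant A: 108×217/333 = 70.3784
  Add-to-cart, Variant B: 108×116/333 = 37.6216
  Bounce, Variant A: 93×217/333 = 60.6036
  Bounce, Variant B: 93×116/333 = 32.3964
Contributions (O − E)²/E:
  (87 − 86.0180)²/86.0180 = 0.0112
  (45 − 45.9820)²/45.9820 = 0.0210
  (90 − 70.3784)²/70.3784 = 5.4705
  (18 − 37.6216)²/37.6216 = 10.2337
  (40 − 60.6036)²/60.6036 = 7.0047
  (53 − 32.3964)²/32.3964 = 13.1036
χ² = 0.0112 + 0.0210 + 5.4705 + 10.2337 + 7.0047 + 13.1036 = 35.845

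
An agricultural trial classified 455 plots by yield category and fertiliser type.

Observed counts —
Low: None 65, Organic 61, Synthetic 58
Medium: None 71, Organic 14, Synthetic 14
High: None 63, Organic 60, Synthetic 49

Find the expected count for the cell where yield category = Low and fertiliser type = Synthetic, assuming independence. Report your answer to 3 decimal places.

48.932

Row total (Low) = 184; column total (Synthetic) = 121; grand total N = 455.
Expected count = (row total × column total) / N = 184 × 121 / 455 = 48.932.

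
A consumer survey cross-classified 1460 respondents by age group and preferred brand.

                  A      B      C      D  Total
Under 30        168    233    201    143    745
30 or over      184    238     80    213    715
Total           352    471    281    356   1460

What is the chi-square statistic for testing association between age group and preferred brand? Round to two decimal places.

66.06

Grand total N = 1460.
Expected counts (row total × column total / N):
  Under 30, A: 745×352/1460 = 179.616
  Under 30, B: 745×471/1460 = 240.339
  Under 30, C: 745×281/1460 = 143.387
  Under 30, D: 745×356/1460 = 181.658
  30 or over, A: 715×352/1460 = 172.384
  30 or over, B: 715×471/1460 = 230.661
  30 or over, C: 715×281/1460 = 137.613
  30 or over, D: 715×356/1460 = 174.342
Contributions (O − E)²/E:
  (168 − 179.616)²/179.616 = 0.7512
  (233 − 240.339)²/240.339 = 0.2241
  (201 − 143.387)²/143.387 = 23.1489
  (143 − 181.658)²/181.658 = 8.2267
  (184 − 172.384)²/172.384 = 0.7827
  (238 − 230.661)²/230.661 = 0.2335
  (80 − 137.613)²/137.613 = 24.1202
  (213 − 174.342)²/174.342 = 8.5719
χ² = 0.7512 + 0.2241 + 23.1489 + 8.2267 + 0.7827 + 0.2335 + 24.1202 + 8.5719 = 66.06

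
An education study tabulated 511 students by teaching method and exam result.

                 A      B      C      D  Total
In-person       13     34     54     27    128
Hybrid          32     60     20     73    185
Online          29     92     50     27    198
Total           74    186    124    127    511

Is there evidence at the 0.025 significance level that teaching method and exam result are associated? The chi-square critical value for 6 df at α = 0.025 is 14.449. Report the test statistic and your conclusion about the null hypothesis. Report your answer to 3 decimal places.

69.839; reject H₀

Grand total N = 511.
Expected counts (row total × column total / N):
  In-person, A: 128×74/511 = 18.53620
  In-person, B: 128×186/511 = 46.59100
  In-person, C: 128×124/511 = 31.06067
  In-person, D: 128×127/511 = 31.81213
  Hybrid, A: 185×74/511 = 26.79061
  Hybrid, B: 185×186/511 = 67.33855
  Hybrid, C: 185×124/511 = 44.89237
  Hybrid, D: 185×127/511 = 45.97847
  Online, A: 198×74/511 = 28.67319
  Online, B: 198×186/511 = 72.07045
  Online, C: 198×124/511 = 48.04697
  Online, D: 198×127/511 = 49.20939
Contributions (O − E)²/E:
  (13 − 18.53620)²/18.53620 = 1.6535
  (34 − 46.59100)²/46.59100 = 3.4027
  (54 − 31.06067)²/31.06067 = 16.9415
  (27 − 31.81213)²/31.81213 = 0.7279
  (32 − 26.79061)²/26.79061 = 1.0130
  (60 − 67.33855)²/67.33855 = 0.7998
  (20 − 44.89237)²/44.89237 = 13.8026
  (73 − 45.97847)²/45.97847 = 15.8805
  (29 − 28.67319)²/28.67319 = 0.0037
  (92 − 72.07045)²/72.07045 = 5.5111
  (50 − 48.04697)²/48.04697 = 0.0794
  (27 − 49.20939)²/49.20939 = 10.0236
χ² = 1.6535 + 3.4027 + 16.9415 + 0.7279 + 1.0130 + 0.7998 + 13.8026 + 15.8805 + 0.0037 + 5.5111 + 0.0794 + 10.0236 = 69.839
df = (3−1)(4−1) = 6. Since 69.839 > 14.449, reject the null hypothesis of independence at α = 0.025.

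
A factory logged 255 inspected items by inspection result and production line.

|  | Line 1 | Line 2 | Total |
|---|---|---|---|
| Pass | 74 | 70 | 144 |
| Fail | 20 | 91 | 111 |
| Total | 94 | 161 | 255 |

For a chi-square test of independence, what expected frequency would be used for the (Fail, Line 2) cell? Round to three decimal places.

70.082

Row total (Fail) = 111; column total (Line 2) = 161; grand total N = 255.
Expected count = (row total × column total) / N = 111 × 161 / 255 = 70.082.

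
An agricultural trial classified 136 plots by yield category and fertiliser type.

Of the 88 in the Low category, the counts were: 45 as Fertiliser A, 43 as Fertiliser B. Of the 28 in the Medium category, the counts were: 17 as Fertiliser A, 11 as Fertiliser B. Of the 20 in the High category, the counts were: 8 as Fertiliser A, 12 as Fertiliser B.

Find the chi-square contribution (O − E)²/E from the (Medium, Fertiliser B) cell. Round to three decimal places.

0.493

Row total (Medium) = 28; column total (Fertiliser B) = 66; N = 136.
Expected count E = 28 × 66 / 136 = 13.5882.
Contribution = (O − E)²/E = (11 − 13.5882)² / 13.5882 = 0.493.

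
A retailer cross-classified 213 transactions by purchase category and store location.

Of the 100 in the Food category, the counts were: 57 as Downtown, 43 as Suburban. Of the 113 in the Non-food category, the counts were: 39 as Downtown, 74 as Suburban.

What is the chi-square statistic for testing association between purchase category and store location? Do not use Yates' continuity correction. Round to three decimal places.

10.836

Row totals: 100, 113. Column totals: 96, 117. Grand total N = 213.
Expected counts (row total × column total / N):
  Food, Downtown: 100×96/213 = 45.0704
  Food, Suburban: 100×117/213 = 54.9296
  Non-food, Downtown: 113×96/213 = 50.9296
  Non-food, Suburban: 113×117/213 = 62.0704
Contributions (O − E)²/E:
  (57 − 45.0704)²/45.0704 = 3.1576
  (43 − 54.9296)²/54.9296 = 2.5909
  (39 − 50.9296)²/50.9296 = 2.7944
  (74 − 62.0704)²/62.0704 = 2.2928
χ² = 3.1576 + 2.5909 + 2.7944 + 2.2928 = 10.836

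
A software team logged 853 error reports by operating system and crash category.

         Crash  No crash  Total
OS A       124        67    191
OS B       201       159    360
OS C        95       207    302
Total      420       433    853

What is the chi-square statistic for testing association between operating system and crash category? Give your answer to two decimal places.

Grand total N = 853.
Expected counts (row total × column total / N):
  OS A, Crash: 191×420/853 = 94.0445
  OS A, No crash: 191×433/853 = 96.9555
  OS B, Crash: 360×420/853 = 177.2567
  OS B, No crash: 360×433/853 = 182.7433
  OS C, Crash: 302×420/853 = 148.6987
  OS C, No crash: 302×433/853 = 153.3013
Contributions (O − E)²/E:
  (124 − 94.0445)²/94.0445 = 9.5416
  (67 − 96.9555)²/96.9555 = 9.2551
  (201 − 177.2567)²/177.2567 = 3.1804
  (159 − 182.7433)²/182.7433 = 3.0849
  (95 − 148.6987)²/148.6987 = 19.3919
  (207 − 153.3013)²/153.3013 = 18.8097
χ² = 9.5416 + 9.2551 + 3.1804 + 3.0849 + 19.3919 + 18.8097 = 63.26

63.26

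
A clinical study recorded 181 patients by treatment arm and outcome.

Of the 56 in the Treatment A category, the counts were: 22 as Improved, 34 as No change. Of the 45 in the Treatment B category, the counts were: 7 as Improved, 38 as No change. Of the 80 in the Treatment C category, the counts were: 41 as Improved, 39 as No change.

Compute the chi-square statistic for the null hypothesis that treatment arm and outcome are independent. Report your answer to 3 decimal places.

Row totals: 56, 45, 80. Column totals: 70, 111. Grand total N = 181.
Expected counts (row total × column total / N):
  Treatment A, Improved: 56×70/181 = 21.6575
  Treatment A, No change: 56×111/181 = 34.3425
  Treatment B, Improved: 45×70/181 = 17.4033
  Treatment B, No change: 45×111/181 = 27.5967
  Treatment C, Improved: 80×70/181 = 30.9392
  Treatment C, No change: 80×111/181 = 49.0608
Contributions (O − E)²/E:
  (22 − 21.6575)²/21.6575 = 0.0054
  (34 − 34.3425)²/34.3425 = 0.0034
  (7 − 17.4033)²/17.4033 = 6.2189
  (38 − 27.5967)²/27.5967 = 3.9218
  (41 − 30.9392)²/30.9392 = 3.2716
  (39 − 49.0608)²/49.0608 = 2.0631
χ² = 0.0054 + 0.0034 + 6.2189 + 3.9218 + 3.2716 + 2.0631 = 15.484

15.484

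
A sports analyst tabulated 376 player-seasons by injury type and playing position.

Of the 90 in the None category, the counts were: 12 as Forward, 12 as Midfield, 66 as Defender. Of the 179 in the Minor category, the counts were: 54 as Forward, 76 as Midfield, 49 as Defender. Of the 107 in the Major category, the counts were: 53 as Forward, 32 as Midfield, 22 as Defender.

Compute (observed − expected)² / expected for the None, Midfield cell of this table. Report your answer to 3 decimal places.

Row total (None) = 90; column total (Midfield) = 120; N = 376.
Expected count E = 90 × 120 / 376 = 28.72340.
Contribution = (O − E)²/E = (12 − 28.72340)² / 28.72340 = 9.737.

9.737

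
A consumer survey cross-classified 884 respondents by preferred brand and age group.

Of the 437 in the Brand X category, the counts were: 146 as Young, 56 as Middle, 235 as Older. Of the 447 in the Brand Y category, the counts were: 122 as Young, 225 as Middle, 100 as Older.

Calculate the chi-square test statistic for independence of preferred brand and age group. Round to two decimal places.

158.10

Row totals: 437, 447. Column totals: 268, 281, 335. Grand total N = 884.
Expected counts (row total × column total / N):
  Brand X, Young: 437×268/884 = 132.484
  Brand X, Middle: 437×281/884 = 138.911
  Brand X, Older: 437×335/884 = 165.605
  Brand Y, Young: 447×268/884 = 135.516
  Brand Y, Middle: 447×281/884 = 142.089
  Brand Y, Older: 447×335/884 = 169.395
Contributions (O − E)²/E:
  (146 − 132.484)²/132.484 = 1.3789
  (56 − 138.911)²/138.911 = 49.4866
  (235 − 165.605)²/165.605 = 29.0792
  (122 − 135.516)²/135.516 = 1.3480
  (225 − 142.089)²/142.089 = 48.3798
  (100 − 169.395)²/169.395 = 28.4286
χ² = 1.3789 + 49.4866 + 29.0792 + 1.3480 + 48.3798 + 28.4286 = 158.10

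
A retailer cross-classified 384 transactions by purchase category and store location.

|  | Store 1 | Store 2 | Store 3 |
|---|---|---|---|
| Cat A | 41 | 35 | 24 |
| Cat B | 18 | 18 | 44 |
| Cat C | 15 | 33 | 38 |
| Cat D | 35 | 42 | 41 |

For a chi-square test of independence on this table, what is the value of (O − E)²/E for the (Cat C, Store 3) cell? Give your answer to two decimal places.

Row total (Cat C) = 86; column total (Store 3) = 147; N = 384.
Expected count E = 86 × 147 / 384 = 32.9219.
Contribution = (O − E)²/E = (38 − 32.9219)² / 32.9219 = 0.78.

0.78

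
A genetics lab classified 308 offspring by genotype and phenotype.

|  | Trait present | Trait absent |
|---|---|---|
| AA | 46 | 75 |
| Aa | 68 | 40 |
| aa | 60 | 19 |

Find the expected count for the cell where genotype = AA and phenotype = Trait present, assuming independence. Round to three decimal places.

Row total (AA) = 121; column total (Trait present) = 174; grand total N = 308.
Expected count = (row total × column total) / N = 121 × 174 / 308 = 68.357.

68.357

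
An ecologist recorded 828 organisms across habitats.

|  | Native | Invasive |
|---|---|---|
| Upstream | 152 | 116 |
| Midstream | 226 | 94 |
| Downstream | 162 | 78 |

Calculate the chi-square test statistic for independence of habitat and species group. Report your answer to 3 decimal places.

Row totals: 268, 320, 240. Column totals: 540, 288. Grand total N = 828.
Expected counts (row total × column total / N):
  Upstream, Native: 268×540/828 = 174.7826
  Upstream, Invasive: 268×288/828 = 93.2174
  Midstream, Native: 320×540/828 = 208.6957
  Midstream, Invasive: 320×288/828 = 111.3043
  Downstream, Native: 240×540/828 = 156.5217
  Downstream, Invasive: 240×288/828 = 83.4783
Contributions (O − E)²/E:
  (152 − 174.7826)²/174.7826 = 2.9697
  (116 − 93.2174)²/93.2174 = 5.5681
  (226 − 208.6957)²/208.6957 = 1.4348
  (94 − 111.3043)²/111.3043 = 2.6903
  (162 − 156.5217)²/156.5217 = 0.1917
  (78 − 83.4783)²/83.4783 = 0.3595
χ² = 2.9697 + 5.5681 + 1.4348 + 2.6903 + 0.1917 + 0.3595 = 13.214

13.214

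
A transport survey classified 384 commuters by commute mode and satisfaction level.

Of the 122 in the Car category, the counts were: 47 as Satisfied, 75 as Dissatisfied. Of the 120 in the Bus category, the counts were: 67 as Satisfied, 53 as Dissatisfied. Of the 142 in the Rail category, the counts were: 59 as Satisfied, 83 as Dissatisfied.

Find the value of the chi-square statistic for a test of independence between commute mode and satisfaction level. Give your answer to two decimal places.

Row totals: 122, 120, 142. Column totals: 173, 211. Grand total N = 384.
Expected counts (row total × column total / N):
  Car, Satisfied: 122×173/384 = 54.964
  Car, Dissatisfied: 122×211/384 = 67.036
  Bus, Satisfied: 120×173/384 = 54.062
  Bus, Dissatisfied: 120×211/384 = 65.938
  Rail, Satisfied: 142×173/384 = 63.974
  Rail, Dissatisfied: 142×211/384 = 78.026
Contributions (O − E)²/E:
  (47 − 54.964)²/54.964 = 1.1539
  (75 − 67.036)²/67.036 = 0.9461
  (67 − 54.062)²/54.062 = 3.0963
  (53 − 65.938)²/65.938 = 2.5386
  (59 − 63.974)²/63.974 = 0.3867
  (83 − 78.026)²/78.026 = 0.3171
χ² = 1.1539 + 0.9461 + 3.0963 + 2.5386 + 0.3867 + 0.3171 = 8.44

8.44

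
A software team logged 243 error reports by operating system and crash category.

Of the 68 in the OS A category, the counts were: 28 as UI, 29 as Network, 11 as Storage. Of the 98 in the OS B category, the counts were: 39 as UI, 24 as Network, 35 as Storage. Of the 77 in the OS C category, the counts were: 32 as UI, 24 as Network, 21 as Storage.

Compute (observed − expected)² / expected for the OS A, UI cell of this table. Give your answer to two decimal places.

0.00

Row total (OS A) = 68; column total (UI) = 99; N = 243.
Expected count E = 68 × 99 / 243 = 27.704.
Contribution = (O − E)²/E = (28 − 27.704)² / 27.704 = 0.00.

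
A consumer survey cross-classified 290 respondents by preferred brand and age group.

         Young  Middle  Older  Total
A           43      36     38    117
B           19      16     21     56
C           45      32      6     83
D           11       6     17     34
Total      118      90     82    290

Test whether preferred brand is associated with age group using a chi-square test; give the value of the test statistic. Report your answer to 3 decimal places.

30.070

Grand total N = 290.
Expected counts (row total × column total / N):
  A, Young: 117×118/290 = 47.6069
  A, Middle: 117×90/290 = 36.3103
  A, Older: 117×82/290 = 33.0828
  B, Young: 56×118/290 = 22.7862
  B, Middle: 56×90/290 = 17.3793
  B, Older: 56×82/290 = 15.8345
  C, Young: 83×118/290 = 33.7724
  C, Middle: 83×90/290 = 25.7586
  C, Older: 83×82/290 = 23.4690
  D, Young: 34×118/290 = 13.8345
  D, Middle: 34×90/290 = 10.5517
  D, Older: 34×82/290 = 9.6138
Contributions (O − E)²/E:
  (43 − 47.6069)²/47.6069 = 0.4458
  (36 − 36.3103)²/36.3103 = 0.0027
  (38 − 33.0828)²/33.0828 = 0.7309
  (19 − 22.7862)²/22.7862 = 0.6291
  (16 − 17.3793)²/17.3793 = 0.1095
  (21 − 15.8345)²/15.8345 = 1.6851
  (45 − 33.7724)²/33.7724 = 3.7326
  (32 − 25.7586)²/25.7586 = 1.5123
  (6 − 23.4690)²/23.4690 = 13.0029
  (11 − 13.8345)²/13.8345 = 0.5808
  (6 − 10.5517)²/10.5517 = 1.9635
  (17 − 9.6138)²/9.6138 = 5.6748
χ² = 0.4458 + 0.0027 + 0.7309 + 0.6291 + 0.1095 + 1.6851 + 3.7326 + 1.5123 + 13.0029 + 0.5808 + 1.9635 + 5.6748 = 30.070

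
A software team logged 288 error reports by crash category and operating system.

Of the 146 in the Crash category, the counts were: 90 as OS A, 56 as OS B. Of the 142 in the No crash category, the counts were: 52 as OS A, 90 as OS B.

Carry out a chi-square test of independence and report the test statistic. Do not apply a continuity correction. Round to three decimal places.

18.035

Row totals: 146, 142. Column totals: 142, 146. Grand total N = 288.
Expected counts (row total × column total / N):
  Crash, OS A: 146×142/288 = 71.9861
  Crash, OS B: 146×146/288 = 74.0139
  No crash, OS A: 142×142/288 = 70.0139
  No crash, OS B: 142×146/288 = 71.9861
Contributions (O − E)²/E:
  (90 − 71.9861)²/71.9861 = 4.5078
  (56 − 74.0139)²/74.0139 = 4.3843
  (52 − 70.0139)²/70.0139 = 4.6348
  (90 − 71.9861)²/71.9861 = 4.5078
χ² = 4.5078 + 4.3843 + 4.6348 + 4.5078 = 18.035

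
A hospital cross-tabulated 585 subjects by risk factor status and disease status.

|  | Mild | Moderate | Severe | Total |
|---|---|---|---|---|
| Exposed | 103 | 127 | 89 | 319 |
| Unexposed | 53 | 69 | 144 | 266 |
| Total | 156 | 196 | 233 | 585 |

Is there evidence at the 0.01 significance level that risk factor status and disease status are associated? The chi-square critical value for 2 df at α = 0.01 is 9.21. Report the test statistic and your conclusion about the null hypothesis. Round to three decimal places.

Grand total N = 585.
Expected counts (row total × column total / N):
  Exposed, Mild: 319×156/585 = 85.0667
  Exposed, Moderate: 319×196/585 = 106.8786
  Exposed, Severe: 319×233/585 = 127.0547
  Unexposed, Mild: 266×156/585 = 70.9333
  Unexposed, Moderate: 266×196/585 = 89.1214
  Unexposed, Severe: 266×233/585 = 105.9453
Contributions (O − E)²/E:
  (103 − 85.0667)²/85.0667 = 3.7806
  (127 − 106.8786)²/106.8786 = 3.7881
  (89 − 127.0547)²/127.0547 = 11.3979
  (53 − 70.9333)²/70.9333 = 4.5339
  (69 − 89.1214)²/89.1214 = 4.5429
  (144 − 105.9453)²/105.9453 = 13.6689
χ² = 3.7806 + 3.7881 + 11.3979 + 4.5339 + 4.5429 + 13.6689 = 41.712
df = (2−1)(3−1) = 2. Since 41.712 > 9.21, reject the null hypothesis of independence at α = 0.01.

41.712; reject H₀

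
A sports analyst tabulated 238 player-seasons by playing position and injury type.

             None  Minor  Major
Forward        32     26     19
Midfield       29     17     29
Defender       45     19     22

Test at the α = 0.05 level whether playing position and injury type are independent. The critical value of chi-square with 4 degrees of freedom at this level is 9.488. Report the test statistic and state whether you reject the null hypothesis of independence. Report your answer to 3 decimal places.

7.712; fail to reject H₀

Row totals: 77, 75, 86. Column totals: 106, 62, 70. Grand total N = 238.
Expected counts (row total × column total / N):
  Forward, None: 77×106/238 = 34.2941
  Forward, Minor: 77×62/238 = 20.0588
  Forward, Major: 77×70/238 = 22.6471
  Midfield, None: 75×106/238 = 33.4034
  Midfield, Minor: 75×62/238 = 19.5378
  Midfield, Major: 75×70/238 = 22.0588
  Defender, None: 86×106/238 = 38.3025
  Defender, Minor: 86×62/238 = 22.4034
  Defender, Major: 86×70/238 = 25.2941
Contributions (O − E)²/E:
  (32 − 34.2941)²/34.2941 = 0.1535
  (26 − 20.0588)²/20.0588 = 1.7597
  (19 − 22.6471)²/22.6471 = 0.5873
  (29 − 33.4034)²/33.4034 = 0.5805
  (17 − 19.5378)²/19.5378 = 0.3296
  (29 − 22.0588)²/22.0588 = 2.1842
  (45 − 38.3025)²/38.3025 = 1.1711
  (19 − 22.4034)²/22.4034 = 0.5170
  (22 − 25.2941)²/25.2941 = 0.4290
χ² = 0.1535 + 1.7597 + 0.5873 + 0.5805 + 0.3296 + 2.1842 + 1.1711 + 0.5170 + 0.4290 = 7.712
df = (3−1)(3−1) = 4. Since 7.712 < 9.488, fail to reject the null hypothesis of independence at α = 0.05.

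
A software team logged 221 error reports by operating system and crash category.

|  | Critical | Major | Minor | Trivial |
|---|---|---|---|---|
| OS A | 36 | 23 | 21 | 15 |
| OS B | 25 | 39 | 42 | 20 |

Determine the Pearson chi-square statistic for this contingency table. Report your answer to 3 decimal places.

Row totals: 95, 126. Column totals: 61, 62, 63, 35. Grand total N = 221.
Expected counts (row total × column total / N):
  OS A, Critical: 95×61/221 = 26.2217
  OS A, Major: 95×62/221 = 26.6516
  OS A, Minor: 95×63/221 = 27.0814
  OS A, Trivial: 95×35/221 = 15.0452
  OS B, Critical: 126×61/221 = 34.7783
  OS B, Major: 126×62/221 = 35.3484
  OS B, Minor: 126×63/221 = 35.9186
  OS B, Trivial: 126×35/221 = 19.9548
Contributions (O − E)²/E:
  (36 − 26.2217)²/26.2217 = 3.6464
  (23 − 26.6516)²/26.6516 = 0.5003
  (21 − 27.0814)²/27.0814 = 1.3656
  (15 − 15.0452)²/15.0452 = 0.0001
  (25 − 34.7783)²/34.7783 = 2.7493
  (39 − 35.3484)²/35.3484 = 0.3772
  (42 − 35.9186)²/35.9186 = 1.0296
  (20 − 19.9548)²/19.9548 = 0.0001
χ² = 3.6464 + 0.5003 + 1.3656 + 0.0001 + 2.7493 + 0.3772 + 1.0296 + 0.0001 = 9.669

9.669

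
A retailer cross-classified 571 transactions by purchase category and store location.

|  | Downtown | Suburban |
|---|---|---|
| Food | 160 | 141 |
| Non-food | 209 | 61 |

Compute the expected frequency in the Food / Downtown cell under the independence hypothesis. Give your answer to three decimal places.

Row total (Food) = 301; column total (Downtown) = 369; grand total N = 571.
Expected count = (row total × column total) / N = 301 × 369 / 571 = 194.517.

194.517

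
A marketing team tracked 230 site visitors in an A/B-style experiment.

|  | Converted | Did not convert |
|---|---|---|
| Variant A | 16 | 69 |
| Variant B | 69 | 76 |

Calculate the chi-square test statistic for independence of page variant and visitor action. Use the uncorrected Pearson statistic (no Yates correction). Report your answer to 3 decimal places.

Row totals: 85, 145. Column totals: 85, 145. Grand total N = 230.
Expected counts (row total × column total / N):
  Variant A, Converted: 85×85/230 = 31.41304
  Variant A, Did not convert: 85×145/230 = 53.58696
  Variant B, Converted: 145×85/230 = 53.58696
  Variant B, Did not convert: 145×145/230 = 91.41304
Contributions (O − E)²/E:
  (16 − 31.41304)²/31.41304 = 7.5625
  (69 − 53.58696)²/53.58696 = 4.4332
  (69 − 53.58696)²/53.58696 = 4.4332
  (76 − 91.41304)²/91.41304 = 2.5988
χ² = 7.5625 + 4.4332 + 4.4332 + 2.5988 = 19.028

19.028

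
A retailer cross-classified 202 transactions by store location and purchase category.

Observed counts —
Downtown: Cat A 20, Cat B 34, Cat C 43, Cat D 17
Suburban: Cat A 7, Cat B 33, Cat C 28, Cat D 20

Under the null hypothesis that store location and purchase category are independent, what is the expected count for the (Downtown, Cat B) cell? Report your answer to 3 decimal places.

Row total (Downtown) = 114; column total (Cat B) = 67; grand total N = 202.
Expected count = (row total × column total) / N = 114 × 67 / 202 = 37.812.

37.812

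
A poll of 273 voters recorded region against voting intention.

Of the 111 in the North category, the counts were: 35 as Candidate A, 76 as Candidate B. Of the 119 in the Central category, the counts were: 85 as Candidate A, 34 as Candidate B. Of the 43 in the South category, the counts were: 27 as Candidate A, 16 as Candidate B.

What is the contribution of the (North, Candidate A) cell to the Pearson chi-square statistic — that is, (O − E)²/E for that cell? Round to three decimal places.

Row total (North) = 111; column total (Candidate A) = 147; N = 273.
Expected count E = 111 × 147 / 273 = 59.76923.
Contribution = (O − E)²/E = (35 − 59.76923)² / 59.76923 = 10.265.

10.265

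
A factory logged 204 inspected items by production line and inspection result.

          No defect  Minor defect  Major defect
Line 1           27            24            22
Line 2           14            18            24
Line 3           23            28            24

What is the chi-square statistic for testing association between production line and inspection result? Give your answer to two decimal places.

3.47

Row totals: 73, 56, 75. Column totals: 64, 70, 70. Grand total N = 204.
Expected counts (row total × column total / N):
  Line 1, No defect: 73×64/204 = 22.9020
  Line 1, Minor defect: 73×70/204 = 25.0490
  Line 1, Major defect: 73×70/204 = 25.0490
  Line 2, No defect: 56×64/204 = 17.5686
  Line 2, Minor defect: 56×70/204 = 19.2157
  Line 2, Major defect: 56×70/204 = 19.2157
  Line 3, No defect: 75×64/204 = 23.5294
  Line 3, Minor defect: 75×70/204 = 25.7353
  Line 3, Major defect: 75×70/204 = 25.7353
Contributions (O − E)²/E:
  (27 − 22.9020)²/22.9020 = 0.7333
  (24 − 25.0490)²/25.0490 = 0.0439
  (22 − 25.0490)²/25.0490 = 0.3711
  (14 − 17.5686)²/17.5686 = 0.7249
  (18 − 19.2157)²/19.2157 = 0.0769
  (24 − 19.2157)²/19.2157 = 1.1912
  (23 − 23.5294)²/23.5294 = 0.0119
  (28 − 25.7353)²/25.7353 = 0.1993
  (24 − 25.7353)²/25.7353 = 0.1170
χ² = 0.7333 + 0.0439 + 0.3711 + 0.7249 + 0.0769 + 1.1912 + 0.0119 + 0.1993 + 0.1170 = 3.47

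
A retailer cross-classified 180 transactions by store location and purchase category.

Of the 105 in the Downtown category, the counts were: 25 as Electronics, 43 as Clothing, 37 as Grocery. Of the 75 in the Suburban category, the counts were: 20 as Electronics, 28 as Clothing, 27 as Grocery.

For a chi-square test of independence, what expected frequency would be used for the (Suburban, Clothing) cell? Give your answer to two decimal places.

29.58

Row total (Suburban) = 75; column total (Clothing) = 71; grand total N = 180.
Expected count = (row total × column total) / N = 75 × 71 / 180 = 29.58.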